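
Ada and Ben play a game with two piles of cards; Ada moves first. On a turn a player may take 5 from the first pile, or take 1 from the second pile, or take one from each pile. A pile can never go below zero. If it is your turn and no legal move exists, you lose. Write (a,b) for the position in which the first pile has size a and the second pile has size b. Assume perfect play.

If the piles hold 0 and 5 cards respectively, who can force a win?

Ada wins.

Label each position W (a win for the player to move) or L (a loss). A position with no legal move is L; any other position is W exactly when some move reaches an L, and L when every move reaches a W.
No move ever increases a pile, so every position that can arise here has a ≤ 0 and b ≤ 5; it is enough to label the cells with 0 ≤ a ≤ 0 and 0 ≤ b ≤ 5.
Every move lowers a or b (never raises either), so fill the grid row by row in increasing a, and left to right within a row: each cell's successors are then already labelled.
      b=0  b=1  b=2  b=3  b=4  b=5
a=0:    L    W    L    W    L    W
Cells with no legal move (terminal, hence L): (0,0).
The remaining L cells, each justified by listing all of its moves:
(0,2): only reaches (0,1)(W), which is W → L
(0,4): only reaches (0,3)(W), which is W → L
Every other cell has at least one move into one of the L cells above, so it is W.
The starting position (0,5) is W: Ada should move to (0,4), handing over an L position.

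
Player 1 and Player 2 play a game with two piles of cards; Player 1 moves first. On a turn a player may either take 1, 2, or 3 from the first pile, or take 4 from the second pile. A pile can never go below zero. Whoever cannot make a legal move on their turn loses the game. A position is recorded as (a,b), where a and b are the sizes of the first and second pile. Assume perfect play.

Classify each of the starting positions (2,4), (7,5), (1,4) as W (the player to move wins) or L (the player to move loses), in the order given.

(2,4): W, (7,5): W, (1,4): L

Positions with no move are L. A position that does have a move is losing for the player to move precisely when every available move leads to a winning position for the opponent. Fill in the labels:
No move ever increases a pile, so every position that can arise here has a ≤ 7 and b ≤ 5; it is enough to label the cells with 0 ≤ a ≤ 7 and 0 ≤ b ≤ 5.
Every move lowers a or b (never raises either), so fill the grid row by row in increasing a, and left to right within a row: each cell's successors are then already labelled.
      b=0  b=1  b=2  b=3  b=4  b=5
a=0:    L    L    L    L    W    W
a=1:    W    W    W    W    L    L
a=2:    W    W    W    W    W    W
a=3:    W    W    W    W    W    W
a=4:    L    L    L    L    W    W
a=5:    W    W    W    W    L    L
a=6:    W    W    W    W    W    W
a=7:    W    W    W    W    W    W
Cells with no legal move (terminal, hence L): (0,0), (0,1), (0,2), (0,3).
The remaining L cells, each justified by listing all of its moves:
(1,4): →(0,4)(W), (1,0)(W) — all W, so L
(1,5): →(0,5)(W), (1,1)(W) — all W, so L
(4,0): →(3,0)(W), (2,0)(W), (1,0)(W) — all W, so L
(4,1): →(3,1)(W), (2,1)(W), (1,1)(W) — all W, so L
(4,2): →(3,2)(W), (2,2)(W), (1,2)(W) — all W, so L
(4,3): →(3,3)(W), (2,3)(W), (1,3)(W) — all W, so L
(5,4): →(4,4)(W), (3,4)(W), (2,4)(W), (5,0)(W) — all W, so L
(5,5): →(4,5)(W), (3,5)(W), (2,5)(W), (5,1)(W) — all W, so L
Every other cell has at least one move into one of the L cells above, so it is W.
(2,4): the move to (1,4) reaches an L cell, so W
(7,5): the move to (5,5) reaches an L cell, so W
(1,4): one of the L cells justified above, so L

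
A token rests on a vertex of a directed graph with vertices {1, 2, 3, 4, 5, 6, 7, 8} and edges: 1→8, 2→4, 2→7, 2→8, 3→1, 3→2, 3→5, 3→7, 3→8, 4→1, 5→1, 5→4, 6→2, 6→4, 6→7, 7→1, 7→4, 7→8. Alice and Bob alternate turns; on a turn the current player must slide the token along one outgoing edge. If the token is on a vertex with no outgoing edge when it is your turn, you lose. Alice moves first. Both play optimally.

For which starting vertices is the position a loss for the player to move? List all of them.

4, 8

Classify positions by backward induction: terminal positions (no move available) are L. From any other position, the mover wins iff some move reaches an L.
Every edge goes from a vertex to one that appears earlier in the order 8, 1, 4, 7, 2, 6, 5, 3, so processing vertices in that order labels each vertex after all of its successors.
8: no outgoing edge → L
1: →8(L), so W
4: →1(W) only, which is W, so L
7: →4(L), so W
2: →4(L), so W
6: →4(L), so W
5: →4(L), so W
3: →8(L), so W
Reading off the rows marked L gives the requested list; there are 2 such vertices.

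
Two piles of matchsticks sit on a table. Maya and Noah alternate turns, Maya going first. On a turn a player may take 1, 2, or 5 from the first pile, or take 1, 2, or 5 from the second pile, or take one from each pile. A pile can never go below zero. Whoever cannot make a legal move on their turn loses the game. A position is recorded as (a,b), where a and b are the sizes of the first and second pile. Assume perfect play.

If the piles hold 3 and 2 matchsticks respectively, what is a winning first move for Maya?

Move to (1,2).

Label each position W (a win for the player to move) or L (a loss). A position with no legal move is L; any other position is W exactly when some move reaches an L, and L when every move reaches a W.
No move ever increases a pile, so every position that can arise here has a ≤ 3 and b ≤ 2; it is enough to label the cells with 0 ≤ a ≤ 3 and 0 ≤ b ≤ 2.
Every move lowers a or b (never raises either), so fill the grid row by row in increasing a, and left to right within a row: each cell's successors are then already labelled.
      b=0  b=1  b=2
a=0:    L    W    W
a=1:    W    W    L
a=2:    W    L    W
a=3:    L    W    W
Cells with no legal move (terminal, hence L): (0,0).
The remaining L cells, each justified by listing all of its moves:
(1,2): only reaches (0,2)(W), (1,1)(W), (1,0)(W), (0,1)(W), all W → L
(2,1): only reaches (1,1)(W), (0,1)(W), (2,0)(W), (1,0)(W), all W → L
(3,0): only reaches (2,0)(W), (1,0)(W), all W → L
Every other cell has at least one move into one of the L cells above, so it is W.
From (3,2), the L positions reachable in one move are: (1,2), (3,0), (2,1). Any move reaching one of these is winning.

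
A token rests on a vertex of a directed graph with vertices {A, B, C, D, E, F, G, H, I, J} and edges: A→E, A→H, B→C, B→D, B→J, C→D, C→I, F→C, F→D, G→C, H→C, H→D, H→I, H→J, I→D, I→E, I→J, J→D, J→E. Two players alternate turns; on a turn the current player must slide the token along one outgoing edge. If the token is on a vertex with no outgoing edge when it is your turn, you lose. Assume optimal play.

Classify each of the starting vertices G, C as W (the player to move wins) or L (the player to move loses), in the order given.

G: L, C: W

Build the W/L table. Terminal = L. A non-terminal position is W if it has a move to some L; otherwise it is L.
Every edge goes from a vertex to one that appears earlier in the order D, E, J, I, C, F, G, B, H, A, so processing vertices in that order labels each vertex after all of its successors.
D: no outgoing edge → L
E: no outgoing edge → L
J: →E(L), so W
I: →E(L), so W
C: →D(L), so W
F: →D(L), so W
G: →C(W) only, which is W, so L
B: →D(L), so W
H: →D(L), so W
A: →E(L), so W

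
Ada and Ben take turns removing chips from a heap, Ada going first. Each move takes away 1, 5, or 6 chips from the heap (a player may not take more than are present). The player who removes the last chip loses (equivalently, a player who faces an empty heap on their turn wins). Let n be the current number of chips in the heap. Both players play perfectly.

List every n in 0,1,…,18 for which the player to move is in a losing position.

1, 3, 5, 12, 14, 16

Positions with no move are W. A position that does have a move is losing for the player to move precisely when every available move leads to a winning position for the opponent. Fill in the labels:
n=0: no move; the opponent has just taken the last chip and therefore loses → W
n=1: only reaches 0(W), which is W → L
n=2: reaches L-position 1 → W
n=3: only reaches 2(W), which is W → L
n=4: reaches L-position 3 → W
n=5: only reaches 4(W), 0(W), all W → L
n=6: reaches L-position 5 → W
n=7: reaches L-position 1 → W
n=8: reaches L-position 3 → W
n=9: reaches L-position 3 → W
n=10: reaches L-position 5 → W
n=11: reaches L-position 5 → W
n=12: only reaches 11(W), 7(W), 6(W), all W → L
n=13: reaches L-position 12 → W
n=14: only reaches 13(W), 9(W), 8(W), all W → L
n=15: reaches L-position 14 → W
n=16: only reaches 15(W), 11(W), 10(W), all W → L
n=17: reaches L-position 16 → W
n=18: reaches L-position 12 → W
The losing starting values of n are exactly the entries labelled L in this table (6 of them).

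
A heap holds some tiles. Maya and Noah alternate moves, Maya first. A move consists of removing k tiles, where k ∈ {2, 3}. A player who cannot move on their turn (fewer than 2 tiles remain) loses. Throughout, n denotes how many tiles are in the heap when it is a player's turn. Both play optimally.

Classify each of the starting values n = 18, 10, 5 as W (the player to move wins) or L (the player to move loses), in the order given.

Classify positions by backward induction: terminal positions (no move available) are L. From any other position, the mover wins iff some move reaches an L.
n=0: no move → L
n=1: no move → L
n=2: W (go to 0, an L position)
n=3: W (go to 1, an L position)
n=4: W (go to 1, an L position)
n=5: L (options 3(W), 2(W) are all W)
n=6: L (options 4(W), 3(W) are all W)
n=7: W (go to 5, an L position)
n=8: W (go to 6, an L position)
n=9: W (go to 6, an L position)
n=10: L (options 8(W), 7(W) are all W)
n=11: L (options 9(W), 8(W) are all W)
n=12: W (go to 10, an L position)
n=13: W (go to 11, an L position)
n=14: W (go to 11, an L position)
n=15: L (options 13(W), 12(W) are all W)
n=16: L (options 14(W), 13(W) are all W)
n=17: W (go to 15, an L position)
n=18: W (go to 16, an L position)

18: W, 10: L, 5: L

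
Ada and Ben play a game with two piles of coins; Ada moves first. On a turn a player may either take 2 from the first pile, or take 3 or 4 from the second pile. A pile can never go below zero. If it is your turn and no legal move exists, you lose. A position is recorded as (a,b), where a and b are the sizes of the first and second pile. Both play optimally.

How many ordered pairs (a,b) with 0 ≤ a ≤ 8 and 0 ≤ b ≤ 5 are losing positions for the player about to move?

27

Work bottom-up. With no move the player to move loses. Otherwise the position is W if at least one move leads to an L position for the opponent, and L if every move leads to a W.
Every move lowers a or b (never raises either), so fill the grid row by row in increasing a, and left to right within a row: each cell's successors are then already labelled.
      b=0  b=1  b=2  b=3  b=4  b=5
a=0:    L    L    L    W    W    W
a=1:    L    L    L    W    W    W
a=2:    W    W    W    L    L    L
a=3:    W    W    W    L    L    L
a=4:    L    L    L    W    W    W
a=5:    L    L    L    W    W    W
a=6:    W    W    W    L    L    L
a=7:    W    W    W    L    L    L
a=8:    L    L    L    W    W    W
Cells with no legal move (terminal, hence L): (0,0), (0,1), (0,2), (1,0), (1,1), (1,2).
The remaining L cells, each justified by listing all of its moves:
(2,3): →(0,3)(W), (2,0)(W) — all W, so L
(2,4): →(0,4)(W), (2,1)(W), (2,0)(W) — all W, so L
(2,5): →(0,5)(W), (2,2)(W), (2,1)(W) — all W, so L
(3,3): →(1,3)(W), (3,0)(W) — all W, so L
(3,4): →(1,4)(W), (3,1)(W), (3,0)(W) — all W, so L
(3,5): →(1,5)(W), (3,2)(W), (3,1)(W) — all W, so L
(4,0): →(2,0)(W) only, which is W, so L
(4,1): →(2,1)(W) only, which is W, so L
(4,2): →(2,2)(W) only, which is W, so L
(5,0): →(3,0)(W) only, which is W, so L
(5,1): →(3,1)(W) only, which is W, so L
(5,2): →(3,2)(W) only, which is W, so L
(6,3): →(4,3)(W), (6,0)(W) — all W, so L
(6,4): →(4,4)(W), (6,1)(W), (6,0)(W) — all W, so L
(6,5): →(4,5)(W), (6,2)(W), (6,1)(W) — all W, so L
(7,3): →(5,3)(W), (7,0)(W) — all W, so L
(7,4): →(5,4)(W), (7,1)(W), (7,0)(W) — all W, so L
(7,5): →(5,5)(W), (7,2)(W), (7,1)(W) — all W, so L
(8,0): →(6,0)(W) only, which is W, so L
(8,1): →(6,1)(W) only, which is W, so L
(8,2): →(6,2)(W) only, which is W, so L
Every other cell has at least one move into one of the L cells above, so it is W.
L cells per row: a=0: 3, a=1: 3, a=2: 3, a=3: 3, a=4: 3, a=5: 3, a=6: 3, a=7: 3, a=8: 3; total 27.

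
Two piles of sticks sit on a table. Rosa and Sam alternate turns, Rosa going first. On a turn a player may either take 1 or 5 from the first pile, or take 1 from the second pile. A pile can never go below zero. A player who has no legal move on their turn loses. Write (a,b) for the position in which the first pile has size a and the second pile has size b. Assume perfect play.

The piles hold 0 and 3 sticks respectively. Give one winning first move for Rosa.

Move to (0,2).

Use the standard recursion: the mover loses at a terminal position; elsewhere, the mover wins exactly when some move hands the opponent an L position.
No move ever increases a pile, so every position that can arise here has a ≤ 0 and b ≤ 3; it is enough to label the cells with 0 ≤ a ≤ 0 and 0 ≤ b ≤ 3.
Every move lowers a or b (never raises either), so fill the grid row by row in increasing a, and left to right within a row: each cell's successors are then already labelled.
      b=0  b=1  b=2  b=3
a=0:    L    W    L    W
Cells with no legal move (terminal, hence L): (0,0).
The remaining L cells, each justified by listing all of its moves:
(0,2): only reaches (0,1)(W), which is W → L
Every other cell has at least one move into one of the L cells above, so it is W.
From (0,3), the L positions reachable in one move are: (0,2).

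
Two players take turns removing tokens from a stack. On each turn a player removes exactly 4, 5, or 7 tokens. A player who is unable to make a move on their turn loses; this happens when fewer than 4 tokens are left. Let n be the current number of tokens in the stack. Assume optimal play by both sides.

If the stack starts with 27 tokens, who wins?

The first player wins.

Label each position W (a win for the player to move) or L (a loss). A position with no legal move is L; any other position is W exactly when some move reaches an L, and L when every move reaches a W.
n=0: no move → L
n=1: no move → L
n=2: no move → L
n=3: no move → L
n=4: →0(L), so W
n=5: →1(L), so W
n=6: →2(L), so W
n=7: →3(L), so W
n=8: →3(L), so W
n=9: →2(L), so W
n=10: →3(L), so W
n=11: →7(W), 6(W), 4(W) — all W, so L
n=12: →8(W), 7(W), 5(W) — all W, so L
n=13: →9(W), 8(W), 6(W) — all W, so L
n=14: →10(W), 9(W), 7(W) — all W, so L
n=15: →11(L), so W
n=16: →12(L), so W
n=17: →13(L), so W
n=18: →14(L), so W
n=19: →14(L), so W
n=20: →13(L), so W
n=21: →14(L), so W
n=22: →18(W), 17(W), 15(W) — all W, so L
n=23: →19(W), 18(W), 16(W) — all W, so L
n=24: →20(W), 19(W), 17(W) — all W, so L
n=25: →21(W), 20(W), 18(W) — all W, so L
n=26: →22(L), so W
n=27: →23(L), so W
From 27 the player to move can remove 4, leaving 23, reaching an L position.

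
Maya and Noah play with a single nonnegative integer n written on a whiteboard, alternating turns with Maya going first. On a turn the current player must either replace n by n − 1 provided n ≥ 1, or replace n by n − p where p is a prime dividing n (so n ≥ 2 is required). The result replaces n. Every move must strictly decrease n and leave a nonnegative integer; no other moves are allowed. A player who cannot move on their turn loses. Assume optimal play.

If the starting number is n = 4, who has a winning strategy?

Noah wins.

Work bottom-up. With no move the player to move loses. Otherwise the position is W if at least one move leads to an L position for the opponent, and L if every move leads to a W.
n=0: no move → L
n=1: →0(L), so W
n=2: →0(L), so W
n=3: →0(L), so W
n=4: →2(W), 3(W) — all W, so L
Every move from 4 reaches a W position, so the mover loses.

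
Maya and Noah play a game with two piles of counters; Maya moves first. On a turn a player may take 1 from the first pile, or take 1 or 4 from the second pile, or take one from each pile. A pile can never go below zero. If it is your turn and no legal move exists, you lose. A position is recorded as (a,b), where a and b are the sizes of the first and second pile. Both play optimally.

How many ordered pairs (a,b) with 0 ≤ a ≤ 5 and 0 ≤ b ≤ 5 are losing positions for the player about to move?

Positions with no move are L. A position that does have a move is losing for the player to move precisely when every available move leads to a winning position for the opponent. Fill in the labels:
Every move lowers a or b (never raises either), so fill the grid row by row in increasing a, and left to right within a row: each cell's successors are then already labelled.
      b=0  b=1  b=2  b=3  b=4  b=5
a=0:    L    W    L    W    W    L
a=1:    W    W    W    W    L    W
a=2:    L    W    L    W    W    W
a=3:    W    W    W    W    L    W
a=4:    L    W    L    W    W    W
a=5:    W    W    W    W    L    W
Cells with no legal move (terminal, hence L): (0,0).
The remaining L cells, each justified by listing all of its moves:
(0,2): →(0,1)(W) only, which is W, so L
(0,5): →(0,4)(W), (0,1)(W) — all W, so L
(1,4): →(0,4)(W), (1,3)(W), (1,0)(W), (0,3)(W) — all W, so L
(2,0): →(1,0)(W) only, which is W, so L
(2,2): →(1,2)(W), (2,1)(W), (1,1)(W) — all W, so L
(3,4): →(2,4)(W), (3,3)(W), (3,0)(W), (2,3)(W) — all W, so L
(4,0): →(3,0)(W) only, which is W, so L
(4,2): →(3,2)(W), (4,1)(W), (3,1)(W) — all W, so L
(5,4): →(4,4)(W), (5,3)(W), (5,0)(W), (4,3)(W) — all W, so L
Every other cell has at least one move into one of the L cells above, so it is W.
L cells per row: a=0: 3, a=1: 1, a=2: 2, a=3: 1, a=4: 2, a=5: 1; total 10.

10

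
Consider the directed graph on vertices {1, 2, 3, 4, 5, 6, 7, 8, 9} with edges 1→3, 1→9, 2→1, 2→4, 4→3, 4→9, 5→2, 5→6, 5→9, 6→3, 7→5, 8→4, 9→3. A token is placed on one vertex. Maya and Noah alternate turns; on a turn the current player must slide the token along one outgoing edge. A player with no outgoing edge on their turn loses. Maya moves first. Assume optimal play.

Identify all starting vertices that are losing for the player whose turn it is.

2, 3, 7, 8

Build the W/L table. Terminal = L. A non-terminal position is W if it has a move to some L; otherwise it is L.
Every edge goes from a vertex to one that appears earlier in the order 3, 9, 1, 4, 2, 6, 5, 8, 7, so processing vertices in that order labels each vertex after all of its successors.
3: no outgoing edge → L
9: can move to 3, which is L ⇒ W
1: can move to 3, which is L ⇒ W
4: can move to 3, which is L ⇒ W
2: moves to 4(W), 1(W); every one is W ⇒ L
6: can move to 3, which is L ⇒ W
5: can move to 2, which is L ⇒ W
8: the only move is to 4(W), a W ⇒ L
7: the only move is to 5(W), a W ⇒ L
The losing starting vertices are exactly the entries labelled L in this table (4 of them).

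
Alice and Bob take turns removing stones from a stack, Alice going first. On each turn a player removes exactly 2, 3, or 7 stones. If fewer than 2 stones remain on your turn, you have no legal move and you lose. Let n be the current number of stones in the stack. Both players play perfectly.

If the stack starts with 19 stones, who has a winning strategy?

Alice wins.

Label each position W (a win for the player to move) or L (a loss). A position with no legal move is L; any other position is W exactly when some move reaches an L, and L when every move reaches a W.
n=0: no move → L
n=1: no move → L
n=2: W (go to 0, an L position)
n=3: W (go to 1, an L position)
n=4: W (go to 1, an L position)
n=5: L (options 3(W), 2(W) are all W)
n=6: L (options 4(W), 3(W) are all W)
n=7: W (go to 5, an L position)
n=8: W (go to 6, an L position)
n=9: W (go to 6, an L position)
n=10: L (options 8(W), 7(W), 3(W) are all W)
n=11: L (options 9(W), 8(W), 4(W) are all W)
n=12: W (go to 10, an L position)
n=13: W (go to 11, an L position)
n=14: W (go to 11, an L position)
n=15: L (options 13(W), 12(W), 8(W) are all W)
n=16: L (options 14(W), 13(W), 9(W) are all W)
n=17: W (go to 15, an L position)
n=18: W (go to 16, an L position)
n=19: W (go to 16, an L position)
From 19 Alice can remove 3, leaving 16, reaching an L position.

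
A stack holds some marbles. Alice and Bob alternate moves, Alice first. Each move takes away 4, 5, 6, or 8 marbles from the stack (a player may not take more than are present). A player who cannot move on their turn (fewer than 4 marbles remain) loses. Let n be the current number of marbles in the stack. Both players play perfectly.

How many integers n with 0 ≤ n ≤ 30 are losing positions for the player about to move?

12

Build the W/L table. Terminal = L. A non-terminal position is W if it has a move to some L; otherwise it is L.
n=0: no move → L
n=1: no move → L
n=2: no move → L
n=3: no move → L
n=4: →0(L), so W
n=5: →1(L), so W
n=6: →2(L), so W
n=7: →3(L), so W
n=8: →3(L), so W
n=9: →3(L), so W
n=10: →2(L), so W
n=11: →3(L), so W
n=12: →8(W), 7(W), 6(W), 4(W) — all W, so L
n=13: →9(W), 8(W), 7(W), 5(W) — all W, so L
n=14: →10(W), 9(W), 8(W), 6(W) — all W, so L
n=15: →11(W), 10(W), 9(W), 7(W) — all W, so L
n=16: →12(L), so W
n=17: →13(L), so W
n=18: →14(L), so W
n=19: →15(L), so W
n=20: →15(L), so W
n=21: →15(L), so W
n=22: →14(L), so W
n=23: →15(L), so W
n=24: →20(W), 19(W), 18(W), 16(W) — all W, so L
n=25: →21(W), 20(W), 19(W), 17(W) — all W, so L
n=26: →22(W), 21(W), 20(W), 18(W) — all W, so L
n=27: →23(W), 22(W), 21(W), 19(W) — all W, so L
n=28: →24(L), so W
n=29: →25(L), so W
n=30: →26(L), so W
L entries with 0 ≤ n ≤ 30: n = 0, 1, 2, 3, 12, 13, 14, 15, 24, 25, 26, 27; that makes 12.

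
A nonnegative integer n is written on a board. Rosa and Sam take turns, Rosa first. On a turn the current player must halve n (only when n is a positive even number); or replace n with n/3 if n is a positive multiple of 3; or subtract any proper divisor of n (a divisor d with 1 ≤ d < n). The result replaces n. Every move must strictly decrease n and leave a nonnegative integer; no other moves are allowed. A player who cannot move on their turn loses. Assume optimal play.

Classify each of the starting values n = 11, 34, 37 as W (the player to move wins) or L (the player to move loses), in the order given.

11: L, 34: W, 37: W

Compute win/loss labels from the base case upward. A position with no move is L. Any other position is W if it can reach an L in one move, else L.
n=0: no move → L
n=1: no move → L
n=2: W (go to 1, an L position)
n=3: W (go to 1, an L position)
n=4: L (options 2(W), 3(W) are all W)
n=5: W (go to 4, an L position)
n=6: W (go to 4, an L position)
n=7: L (sole option 6(W) is W)
n=8: W (go to 4, an L position)
n=9: L (options 3(W), 6(W), 8(W) are all W)
n=10: W (go to 9, an L position)
n=11: L (sole option 10(W) is W)
n=12: W (go to 4, an L position)
n=13: L (sole option 12(W) is W)
n=14: W (go to 7, an L position)
n=15: L (options 5(W), 10(W), 12(W), 14(W) are all W)
n=16: W (go to 15, an L position)
n=17: L (sole option 16(W) is W)
n=18: W (go to 9, an L position)
n=19: L (sole option 18(W) is W)
n=20: W (go to 15, an L position)
n=21: W (go to 7, an L position)
n=22: W (go to 11, an L position)
n=23: L (sole option 22(W) is W)
n=24: W (go to 23, an L position)
n=25: L (options 20(W), 24(W) are all W)
n=26: W (go to 13, an L position)
n=27: W (go to 9, an L position)
n=28: L (options 14(W), 21(W), 24(W), 26(W), 27(W) are all W)
n=29: W (go to 28, an L position)
n=30: W (go to 15, an L position)
n=31: L (sole option 30(W) is W)
n=32: W (go to 28, an L position)
n=33: W (go to 11, an L position)
n=34: W (go to 17, an L position)
n=35: W (go to 28, an L position)
n=36: L (options 12(W), 18(W), 24(W), 27(W), 30(W), 32(W), 33(W), 34(W), 35(W) are all W)
n=37: W (go to 36, an L position)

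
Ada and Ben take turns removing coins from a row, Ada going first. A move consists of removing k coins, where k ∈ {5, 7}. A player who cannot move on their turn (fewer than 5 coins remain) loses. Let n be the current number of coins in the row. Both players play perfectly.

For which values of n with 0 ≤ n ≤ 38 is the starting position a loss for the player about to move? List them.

0, 1, 2, 3, 4, 12, 13, 14, 15, 16, 24, 25, 26, 27, 28, 36, 37, 38

Label each position W (a win for the player to move) or L (a loss). A position with no legal move is L; any other position is W exactly when some move reaches an L, and L when every move reaches a W.
n=0: no move → L
n=1: no move → L
n=2: no move → L
n=3: no move → L
n=4: no move → L
n=5: W (go to 0, an L position)
n=6: W (go to 1, an L position)
n=7: W (go to 2, an L position)
n=8: W (go to 3, an L position)
n=9: W (go to 4, an L position)
n=10: W (go to 3, an L position)
n=11: W (go to 4, an L position)
n=12: L (options 7(W), 5(W) are all W)
n=13: L (options 8(W), 6(W) are all W)
n=14: L (options 9(W), 7(W) are all W)
n=15: L (options 10(W), 8(W) are all W)
n=16: L (options 11(W), 9(W) are all W)
n=17: W (go to 12, an L position)
n=18: W (go to 13, an L position)
n=19: W (go to 14, an L position)
n=20: W (go to 15, an L position)
n=21: W (go to 16, an L position)
n=22: W (go to 15, an L position)
n=23: W (go to 16, an L position)
n=24: L (options 19(W), 17(W) are all W)
n=25: L (options 20(W), 18(W) are all W)
n=26: L (options 21(W), 19(W) are all W)
n=27: L (options 22(W), 20(W) are all W)
n=28: L (options 23(W), 21(W) are all W)
n=29: W (go to 24, an L position)
n=30: W (go to 25, an L position)
n=31: W (go to 26, an L position)
n=32: W (go to 27, an L position)
n=33: W (go to 28, an L position)
n=34: W (go to 27, an L position)
n=35: W (go to 28, an L position)
n=36: L (options 31(W), 29(W) are all W)
n=37: L (options 32(W), 30(W) are all W)
n=38: L (options 33(W), 31(W) are all W)
The losing starting values of n are exactly the entries labelled L in this table (18 of them).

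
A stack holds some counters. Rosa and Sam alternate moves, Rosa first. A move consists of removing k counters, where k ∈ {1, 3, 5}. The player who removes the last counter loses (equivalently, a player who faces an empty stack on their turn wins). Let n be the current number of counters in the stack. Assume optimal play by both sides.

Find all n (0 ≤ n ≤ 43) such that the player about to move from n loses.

1, 3, 5, 7, 9, 11, 13, 15, 17, 19, 21, 23, 25, 27, 29, 31, 33, 35, 37, 39, 41, 43

Use the standard recursion: the mover wins at a terminal position; elsewhere, the mover wins exactly when some move hands the opponent an L position.
n=0: no move; the opponent has just taken the last counter and therefore loses → W
n=1: the only move is to 0(W), a W ⇒ L
n=2: can move to 1, which is L ⇒ W
n=3: moves to 2(W), 0(W); every one is W ⇒ L
n=4: can move to 3, which is L ⇒ W
n=5: moves to 4(W), 2(W), 0(W); every one is W ⇒ L
n=6: can move to 5, which is L ⇒ W
n=7: moves to 6(W), 4(W), 2(W); every one is W ⇒ L
n=8: can move to 7, which is L ⇒ W
n=9: moves to 8(W), 6(W), 4(W); every one is W ⇒ L
n=10: can move to 9, which is L ⇒ W
n=11: moves to 10(W), 8(W), 6(W); every one is W ⇒ L
n=12: can move to 11, which is L ⇒ W
n=13: moves to 12(W), 10(W), 8(W); every one is W ⇒ L
n=14: can move to 13, which is L ⇒ W
n=15: moves to 14(W), 12(W), 10(W); every one is W ⇒ L
n=16: can move to 15, which is L ⇒ W
n=17: moves to 16(W), 14(W), 12(W); every one is W ⇒ L
n=18: can move to 17, which is L ⇒ W
n=19: moves to 18(W), 16(W), 14(W); every one is W ⇒ L
n=20: can move to 19, which is L ⇒ W
n=21: moves to 20(W), 18(W), 16(W); every one is W ⇒ L
n=22: can move to 21, which is L ⇒ W
n=23: moves to 22(W), 20(W), 18(W); every one is W ⇒ L
n=24: can move to 23, which is L ⇒ W
n=25: moves to 24(W), 22(W), 20(W); every one is W ⇒ L
n=26: can move to 25, which is L ⇒ W
n=27: moves to 26(W), 24(W), 22(W); every one is W ⇒ L
n=28: can move to 27, which is L ⇒ W
n=29: moves to 28(W), 26(W), 24(W); every one is W ⇒ L
n=30: can move to 29, which is L ⇒ W
n=31: moves to 30(W), 28(W), 26(W); every one is W ⇒ L
n=32: can move to 31, which is L ⇒ W
n=33: moves to 32(W), 30(W), 28(W); every one is W ⇒ L
n=34: can move to 33, which is L ⇒ W
n=35: moves to 34(W), 32(W), 30(W); every one is W ⇒ L
n=36: can move to 35, which is L ⇒ W
n=37: moves to 36(W), 34(W), 32(W); every one is W ⇒ L
n=38: can move to 37, which is L ⇒ W
n=39: moves to 38(W), 36(W), 34(W); every one is W ⇒ L
n=40: can move to 39, which is L ⇒ W
n=41: moves to 40(W), 38(W), 36(W); every one is W ⇒ L
n=42: can move to 41, which is L ⇒ W
n=43: moves to 42(W), 40(W), 38(W); every one is W ⇒ L
The losing starting values of n are exactly the entries labelled L in this table (22 of them).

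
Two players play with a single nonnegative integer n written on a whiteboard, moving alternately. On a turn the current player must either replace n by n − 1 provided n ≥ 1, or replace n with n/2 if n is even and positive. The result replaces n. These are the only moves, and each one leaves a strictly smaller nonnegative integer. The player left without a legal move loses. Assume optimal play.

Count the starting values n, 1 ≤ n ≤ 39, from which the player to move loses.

19

Work bottom-up. With no move the player to move loses. Otherwise the position is W if at least one move leads to an L position for the opponent, and L if every move leads to a W.
n=0: no move → L
n=1: reaches L-position 0 → W
n=2: only reaches 1(W), which is W → L
n=3: reaches L-position 2 → W
n=4: reaches L-position 2 → W
n=5: only reaches 4(W), which is W → L
n=6: reaches L-position 5 → W
n=7: only reaches 6(W), which is W → L
n=8: reaches L-position 7 → W
n=9: only reaches 8(W), which is W → L
n=10: reaches L-position 5 → W
n=11: only reaches 10(W), which is W → L
n=12: reaches L-position 11 → W
n=13: only reaches 12(W), which is W → L
n=14: reaches L-position 7 → W
n=15: only reaches 14(W), which is W → L
n=16: reaches L-position 15 → W
n=17: only reaches 16(W), which is W → L
n=18: reaches L-position 9 → W
n=19: only reaches 18(W), which is W → L
n=20: reaches L-position 19 → W
n=21: only reaches 20(W), which is W → L
n=22: reaches L-position 11 → W
n=23: only reaches 22(W), which is W → L
n=24: reaches L-position 23 → W
n=25: only reaches 24(W), which is W → L
n=26: reaches L-position 13 → W
n=27: only reaches 26(W), which is W → L
n=28: reaches L-position 27 → W
n=29: only reaches 28(W), which is W → L
n=30: reaches L-position 15 → W
n=31: only reaches 30(W), which is W → L
n=32: reaches L-position 31 → W
n=33: only reaches 32(W), which is W → L
n=34: reaches L-position 17 → W
n=35: only reaches 34(W), which is W → L
n=36: reaches L-position 35 → W
n=37: only reaches 36(W), which is W → L
n=38: reaches L-position 19 → W
n=39: only reaches 38(W), which is W → L
L entries with 1 ≤ n ≤ 39 (n=0 is outside the asked range and is not counted): n = 2, 5, 7, 9, 11, 13, 15, 17, 19, 21, 23, 25, 27, 29, 31, 33, 35, 37, 39; that makes 19.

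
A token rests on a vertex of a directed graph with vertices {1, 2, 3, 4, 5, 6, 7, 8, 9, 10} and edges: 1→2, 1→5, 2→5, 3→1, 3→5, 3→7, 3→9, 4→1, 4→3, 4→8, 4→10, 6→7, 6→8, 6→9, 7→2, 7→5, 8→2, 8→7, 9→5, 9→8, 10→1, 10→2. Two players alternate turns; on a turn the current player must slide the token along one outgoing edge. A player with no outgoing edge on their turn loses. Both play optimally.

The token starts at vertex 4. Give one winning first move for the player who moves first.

Move to 10.

Work bottom-up. With no move the player to move loses. Otherwise the position is W if at least one move leads to an L position for the opponent, and L if every move leads to a W.
Every edge goes from a vertex to one that appears earlier in the order 5, 2, 7, 8, 9, 6, 1, 10, 3, 4, so processing vertices in that order labels each vertex after all of its successors.
5: no outgoing edge → L
2: can move to 5, which is L ⇒ W
7: can move to 5, which is L ⇒ W
8: moves to 7(W), 2(W); every one is W ⇒ L
9: can move to 8, which is L ⇒ W
6: can move to 8, which is L ⇒ W
1: can move to 5, which is L ⇒ W
10: moves to 1(W), 2(W); every one is W ⇒ L
3: can move to 5, which is L ⇒ W
4: can move to 10, which is L ⇒ W
From 4, the L positions reachable in one move are: 10, 8. Any move reaching one of these is winning.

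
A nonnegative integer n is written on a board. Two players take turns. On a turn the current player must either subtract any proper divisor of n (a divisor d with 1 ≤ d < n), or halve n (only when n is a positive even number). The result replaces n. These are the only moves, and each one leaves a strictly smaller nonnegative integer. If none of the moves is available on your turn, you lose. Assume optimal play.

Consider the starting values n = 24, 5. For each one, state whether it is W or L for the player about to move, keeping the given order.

Work bottom-up. With no move the player to move loses. Otherwise the position is W if at least one move leads to an L position for the opponent, and L if every move leads to a W.
n=0: no move → L
n=1: no move → L
n=2: W (go to 1, an L position)
n=3: L (sole option 2(W) is W)
n=4: W (go to 3, an L position)
n=5: L (sole option 4(W) is W)
n=6: W (go to 3, an L position)
n=7: L (sole option 6(W) is W)
n=8: W (go to 7, an L position)
n=9: L (options 6(W), 8(W) are all W)
n=10: W (go to 5, an L position)
n=11: L (sole option 10(W) is W)
n=12: W (go to 9, an L position)
n=13: L (sole option 12(W) is W)
n=14: W (go to 7, an L position)
n=15: L (options 10(W), 12(W), 14(W) are all W)
n=16: W (go to 15, an L position)
n=17: L (sole option 16(W) is W)
n=18: W (go to 9, an L position)
n=19: L (sole option 18(W) is W)
n=20: W (go to 15, an L position)
n=21: L (options 14(W), 18(W), 20(W) are all W)
n=22: W (go to 11, an L position)
n=23: L (sole option 22(W) is W)
n=24: W (go to 21, an L position)

24: W, 5: L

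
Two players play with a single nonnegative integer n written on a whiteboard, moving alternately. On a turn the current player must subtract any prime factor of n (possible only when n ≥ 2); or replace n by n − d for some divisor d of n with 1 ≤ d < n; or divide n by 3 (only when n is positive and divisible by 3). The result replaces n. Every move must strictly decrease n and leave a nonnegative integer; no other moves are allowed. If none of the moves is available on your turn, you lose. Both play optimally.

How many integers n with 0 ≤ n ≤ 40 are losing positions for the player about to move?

10

Positions with no move are L. A position that does have a move is losing for the player to move precisely when every available move leads to a winning position for the opponent. Fill in the labels:
n=0: no move → L
n=1: no move → L
n=2: W (go to 0, an L position)
n=3: W (go to 0, an L position)
n=4: L (options 2(W), 3(W) are all W)
n=5: W (go to 0, an L position)
n=6: W (go to 4, an L position)
n=7: W (go to 0, an L position)
n=8: W (go to 4, an L position)
n=9: L (options 3(W), 6(W), 8(W) are all W)
n=10: W (go to 9, an L position)
n=11: W (go to 0, an L position)
n=12: W (go to 4, an L position)
n=13: W (go to 0, an L position)
n=14: L (options 7(W), 12(W), 13(W) are all W)
n=15: W (go to 14, an L position)
n=16: W (go to 14, an L position)
n=17: W (go to 0, an L position)
n=18: W (go to 9, an L position)
n=19: W (go to 0, an L position)
n=20: L (options 10(W), 15(W), 16(W), 18(W), 19(W) are all W)
n=21: W (go to 14, an L position)
n=22: W (go to 20, an L position)
n=23: W (go to 0, an L position)
n=24: W (go to 20, an L position)
n=25: W (go to 20, an L position)
n=26: L (options 13(W), 24(W), 25(W) are all W)
n=27: W (go to 9, an L position)
n=28: W (go to 14, an L position)
n=29: W (go to 0, an L position)
n=30: W (go to 20, an L position)
n=31: W (go to 0, an L position)
n=32: L (options 16(W), 24(W), 28(W), 30(W), 31(W) are all W)
n=33: W (go to 32, an L position)
n=34: W (go to 32, an L position)
n=35: L (options 28(W), 30(W), 34(W) are all W)
n=36: W (go to 32, an L position)
n=37: W (go to 0, an L position)
n=38: L (options 19(W), 36(W), 37(W) are all W)
n=39: W (go to 26, an L position)
n=40: W (go to 20, an L position)
L entries with 0 ≤ n ≤ 40: n = 0, 1, 4, 9, 14, 20, 26, 32, 35, 38; that makes 10.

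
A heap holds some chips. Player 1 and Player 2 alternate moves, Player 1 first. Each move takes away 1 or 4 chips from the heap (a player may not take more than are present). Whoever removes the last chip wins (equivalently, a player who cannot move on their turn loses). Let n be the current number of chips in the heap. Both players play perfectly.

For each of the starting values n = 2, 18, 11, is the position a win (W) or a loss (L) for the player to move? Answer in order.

2: L, 18: W, 11: W

Positions with no move are L. A position that does have a move is losing for the player to move precisely when every available move leads to a winning position for the opponent. Fill in the labels:
n=0: no move → L
n=1: W (go to 0, an L position)
n=2: L (sole option 1(W) is W)
n=3: W (go to 2, an L position)
n=4: W (go to 0, an L position)
n=5: L (options 4(W), 1(W) are all W)
n=6: W (go to 5, an L position)
n=7: L (options 6(W), 3(W) are all W)
n=8: W (go to 7, an L position)
n=9: W (go to 5, an L position)
n=10: L (options 9(W), 6(W) are all W)
n=11: W (go to 10, an L position)
n=12: L (options 11(W), 8(W) are all W)
n=13: W (go to 12, an L position)
n=14: W (go to 10, an L position)
n=15: L (options 14(W), 11(W) are all W)
n=16: W (go to 15, an L position)
n=17: L (options 16(W), 13(W) are all W)
n=18: W (go to 17, an L position)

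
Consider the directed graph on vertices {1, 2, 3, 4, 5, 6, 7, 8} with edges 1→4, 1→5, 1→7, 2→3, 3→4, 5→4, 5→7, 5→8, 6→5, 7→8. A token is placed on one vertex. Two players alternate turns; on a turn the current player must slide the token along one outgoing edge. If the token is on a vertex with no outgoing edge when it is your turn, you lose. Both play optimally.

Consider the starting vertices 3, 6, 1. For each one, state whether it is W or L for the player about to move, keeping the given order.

Compute win/loss labels from the base case upward. A position with no move is L. Any other position is W if it can reach an L in one move, else L.
Every edge goes from a vertex to one that appears earlier in the order 4, 8, 7, 3, 5, 1, 2, 6, so processing vertices in that order labels each vertex after all of its successors.
4: no outgoing edge → L
8: no outgoing edge → L
7: can move to 8, which is L ⇒ W
3: can move to 4, which is L ⇒ W
5: can move to 8, which is L ⇒ W
1: can move to 4, which is L ⇒ W
2: the only move is to 3(W), a W ⇒ L
6: the only move is to 5(W), a W ⇒ L

3: W, 6: L, 1: W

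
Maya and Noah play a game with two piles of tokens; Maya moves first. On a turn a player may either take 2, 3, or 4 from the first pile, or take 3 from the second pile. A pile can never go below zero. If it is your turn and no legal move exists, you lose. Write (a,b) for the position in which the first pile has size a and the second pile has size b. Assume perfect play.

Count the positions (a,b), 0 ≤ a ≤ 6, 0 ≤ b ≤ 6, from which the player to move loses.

Build the W/L table. Terminal = L. A non-terminal position is W if it has a move to some L; otherwise it is L.
Every move lowers a or b (never raises either), so fill the grid row by row in increasing a, and left to right within a row: each cell's successors are then already labelled.
      b=0  b=1  b=2  b=3  b=4  b=5  b=6
a=0:    L    L    L    W    W    W    L
a=1:    L    L    L    W    W    W    L
a=2:    W    W    W    L    L    L    W
a=3:    W    W    W    L    L    L    W
a=4:    W    W    W    W    W    W    W
a=5:    W    W    W    W    W    W    W
a=6:    L    L    L    W    W    W    L
Cells with no legal move (terminal, hence L): (0,0), (0,1), (0,2), (1,0), (1,1), (1,2).
The remaining L cells, each justified by listing all of its moves:
(0,6): L (sole option (0,3)(W) is W)
(1,6): L (sole option (1,3)(W) is W)
(2,3): L (options (0,3)(W), (2,0)(W) are all W)
(2,4): L (options (0,4)(W), (2,1)(W) are all W)
(2,5): L (options (0,5)(W), (2,2)(W) are all W)
(3,3): L (options (1,3)(W), (0,3)(W), (3,0)(W) are all W)
(3,4): L (options (1,4)(W), (0,4)(W), (3,1)(W) are all W)
(3,5): L (options (1,5)(W), (0,5)(W), (3,2)(W) are all W)
(6,0): L (options (4,0)(W), (3,0)(W), (2,0)(W) are all W)
(6,1): L (options (4,1)(W), (3,1)(W), (2,1)(W) are all W)
(6,2): L (options (4,2)(W), (3,2)(W), (2,2)(W) are all W)
(6,6): L (options (4,6)(W), (3,6)(W), (2,6)(W), (6,3)(W) are all W)
Every other cell has at least one move into one of the L cells above, so it is W.
L cells per row: a=0: 4, a=1: 4, a=2: 3, a=3: 3, a=4: 0, a=5: 0, a=6: 4; total 18.

18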